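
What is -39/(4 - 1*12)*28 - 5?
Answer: 263/2 ≈ 131.50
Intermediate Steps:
-39/(4 - 1*12)*28 - 5 = -39/(4 - 12)*28 - 5 = -39/(-8)*28 - 5 = -39*(-⅛)*28 - 5 = (39/8)*28 - 5 = 273/2 - 5 = 263/2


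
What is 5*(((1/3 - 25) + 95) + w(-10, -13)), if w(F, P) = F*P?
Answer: 3005/3 ≈ 1001.7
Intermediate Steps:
5*(((1/3 - 25) + 95) + w(-10, -13)) = 5*(((1/3 - 25) + 95) - 10*(-13)) = 5*(((⅓ - 25) + 95) + 130) = 5*((-74/3 + 95) + 130) = 5*(211/3 + 130) = 5*(601/3) = 3005/3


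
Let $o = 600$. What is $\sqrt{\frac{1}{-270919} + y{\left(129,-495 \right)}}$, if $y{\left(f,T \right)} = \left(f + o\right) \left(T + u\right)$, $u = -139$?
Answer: $\frac{i \sqrt{280356315445465}}{24629} \approx 679.84 i$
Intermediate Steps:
$y{\left(f,T \right)} = \left(-139 + T\right) \left(600 + f\right)$ ($y{\left(f,T \right)} = \left(f + 600\right) \left(T - 139\right) = \left(600 + f\right) \left(-139 + T\right) = \left(-139 + T\right) \left(600 + f\right)$)
$\sqrt{\frac{1}{-270919} + y{\left(129,-495 \right)}} = \sqrt{\frac{1}{-270919} - 462186} = \sqrt{- \frac{1}{270919} - 462186} = \sqrt{- \frac{125214968935}{270919}} = \frac{i \sqrt{280356315445465}}{24629}$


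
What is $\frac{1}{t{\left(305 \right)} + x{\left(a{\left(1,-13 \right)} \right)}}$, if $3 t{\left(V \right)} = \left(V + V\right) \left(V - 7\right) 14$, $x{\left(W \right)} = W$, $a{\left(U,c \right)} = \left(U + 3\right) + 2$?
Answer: $\frac{3}{2544938} \approx 1.1788 \cdot 10^{-6}$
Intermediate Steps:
$a{\left(U,c \right)} = 5 + U$ ($a{\left(U,c \right)} = \left(3 + U\right) + 2 = 5 + U$)
$t{\left(V \right)} = \frac{28 V \left(-7 + V\right)}{3}$ ($t{\left(V \right)} = \frac{\left(V + V\right) \left(V - 7\right) 14}{3} = \frac{2 V \left(-7 + V\right) 14}{3} = \frac{28 V \left(-7 + V\right)}{3}$)
$\frac{1}{t{\left(305 \right)} + x{\left(a{\left(1,-13 \right)} \right)}} = \frac{1}{\frac{28}{3} \cdot 305 \left(-7 + 305\right) + \left(5 + 1\right)} = \frac{1}{\frac{28}{3} \cdot 305 \cdot 298 + 6} = \frac{1}{\frac{2544920}{3} + 6} = \frac{1}{\frac{2544938}{3}} = \frac{3}{2544938}$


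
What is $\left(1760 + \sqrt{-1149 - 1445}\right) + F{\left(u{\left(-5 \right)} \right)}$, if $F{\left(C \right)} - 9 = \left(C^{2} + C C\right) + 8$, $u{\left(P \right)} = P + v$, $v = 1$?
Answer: $1809 + i \sqrt{2594} \approx 1809.0 + 50.931 i$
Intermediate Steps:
$u{\left(P \right)} = 1 + P$ ($u{\left(P \right)} = P + 1 = 1 + P$)
$F{\left(C \right)} = 17 + 2 C^{2}$ ($F{\left(C \right)} = 9 + \left(\left(C^{2} + C C\right) + 8\right) = 9 + \left(\left(C^{2} + C^{2}\right) + 8\right) = 9 + \left(2 C^{2} + 8\right) = 9 + \left(8 + 2 C^{2}\right) = 17 + 2 C^{2}$)
$\left(1760 + \sqrt{-1149 - 1445}\right) + F{\left(u{\left(-5 \right)} \right)} = \left(1760 + \sqrt{-1149 - 1445}\right) + \left(17 + 2 \left(1 - 5\right)^{2}\right) = \left(1760 + \sqrt{-2594}\right) + \left(17 + 2 \left(-4\right)^{2}\right) = \left(1760 + i \sqrt{2594}\right) + \left(17 + 2 \cdot 16\right) = \left(1760 + i \sqrt{2594}\right) + \left(17 + 32\right) = \left(1760 + i \sqrt{2594}\right) + 49 = 1809 + i \sqrt{2594}$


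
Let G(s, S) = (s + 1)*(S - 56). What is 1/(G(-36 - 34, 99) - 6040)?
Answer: -1/9007 ≈ -0.00011102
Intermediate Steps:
G(s, S) = (1 + s)*(-56 + S)
1/(G(-36 - 34, 99) - 6040) = 1/((-56 + 99 - 56*(-36 - 34) + 99*(-36 - 34)) - 6040) = 1/((-56 + 99 - 56*(-70) + 99*(-70)) - 6040) = 1/((-56 + 99 + 3920 - 6930) - 6040) = 1/(-2967 - 6040) = 1/(-9007) = -1/9007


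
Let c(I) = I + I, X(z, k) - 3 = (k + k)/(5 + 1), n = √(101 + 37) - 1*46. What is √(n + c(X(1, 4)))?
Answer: √(-336 + 9*√138)/3 ≈ 5.0583*I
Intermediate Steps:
n = -46 + √138 (n = √138 - 46 = -46 + √138 ≈ -34.253)
X(z, k) = 3 + k/3 (X(z, k) = 3 + (k + k)/(5 + 1) = 3 + (2*k)/6 = 3 + (2*k)*(⅙) = 3 + k/3)
c(I) = 2*I
√(n + c(X(1, 4))) = √((-46 + √138) + 2*(3 + (⅓)*4)) = √((-46 + √138) + 2*(3 + 4/3)) = √((-46 + √138) + 2*(13/3)) = √((-46 + √138) + 26/3) = √(-112/3 + √138)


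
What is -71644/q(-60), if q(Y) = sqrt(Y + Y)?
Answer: 17911*I*sqrt(30)/15 ≈ 6540.2*I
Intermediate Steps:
q(Y) = sqrt(2)*sqrt(Y) (q(Y) = sqrt(2*Y) = sqrt(2)*sqrt(Y))
-71644/q(-60) = -71644*(-I*sqrt(30)/60) = -(-17911)*I*sqrt(30)/15 = 17911*I*sqrt(30)/15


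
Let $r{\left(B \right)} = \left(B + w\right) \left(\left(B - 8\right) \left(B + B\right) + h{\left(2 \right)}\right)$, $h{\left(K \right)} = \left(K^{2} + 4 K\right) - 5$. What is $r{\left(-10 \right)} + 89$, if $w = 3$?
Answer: $-2480$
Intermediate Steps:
$h{\left(K \right)} = -5 + K^{2} + 4 K$
$r{\left(B \right)} = \left(3 + B\right) \left(7 + 2 B \left(-8 + B\right)\right)$ ($r{\left(B \right)} = \left(B + 3\right) \left(\left(B - 8\right) \left(B + B\right) + \left(-5 + 2^{2} + 4 \cdot 2\right)\right) = \left(3 + B\right) \left(\left(-8 + B\right) 2 B + \left(-5 + 4 + 8\right)\right) = \left(3 + B\right) \left(2 B \left(-8 + B\right) + 7\right) = \left(3 + B\right) \left(7 + 2 B \left(-8 + B\right)\right)$)
$r{\left(-10 \right)} + 89 = \left(21 - -410 - 10 \left(-10\right)^{2} + 2 \left(-10\right)^{3}\right) + 89 = \left(21 + 410 - 1000 + 2 \left(-1000\right)\right) + 89 = \left(21 + 410 - 1000 - 2000\right) + 89 = -2569 + 89 = -2480$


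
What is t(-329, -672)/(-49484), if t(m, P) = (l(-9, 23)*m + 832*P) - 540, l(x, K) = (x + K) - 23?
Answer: 556683/49484 ≈ 11.250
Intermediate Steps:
l(x, K) = -23 + K + x (l(x, K) = (K + x) - 23 = -23 + K + x)
t(m, P) = -540 - 9*m + 832*P (t(m, P) = ((-23 + 23 - 9)*m + 832*P) - 540 = (-9*m + 832*P) - 540 = -540 - 9*m + 832*P)
t(-329, -672)/(-49484) = (-540 - 9*(-329) + 832*(-672))/(-49484) = (-540 + 2961 - 559104)*(-1/49484) = -556683*(-1/49484) = 556683/49484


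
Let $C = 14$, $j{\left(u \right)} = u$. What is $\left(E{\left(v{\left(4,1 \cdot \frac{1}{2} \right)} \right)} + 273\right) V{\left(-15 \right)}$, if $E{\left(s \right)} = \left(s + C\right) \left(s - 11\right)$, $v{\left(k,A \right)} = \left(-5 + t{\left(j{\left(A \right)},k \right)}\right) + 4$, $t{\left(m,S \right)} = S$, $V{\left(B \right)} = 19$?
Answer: $2603$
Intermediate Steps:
$v{\left(k,A \right)} = -1 + k$ ($v{\left(k,A \right)} = \left(-5 + k\right) + 4 = -1 + k$)
$E{\left(s \right)} = \left(-11 + s\right) \left(14 + s\right)$ ($E{\left(s \right)} = \left(s + 14\right) \left(s - 11\right) = \left(14 + s\right) \left(-11 + s\right) = \left(-11 + s\right) \left(14 + s\right)$)
$\left(E{\left(v{\left(4,1 \cdot \frac{1}{2} \right)} \right)} + 273\right) V{\left(-15 \right)} = \left(\left(-154 + \left(-1 + 4\right)^{2} + 3 \left(-1 + 4\right)\right) + 273\right) 19 = \left(\left(-154 + 3^{2} + 3 \cdot 3\right) + 273\right) 19 = \left(\left(-154 + 9 + 9\right) + 273\right) 19 = \left(-136 + 273\right) 19 = 137 \cdot 19 = 2603$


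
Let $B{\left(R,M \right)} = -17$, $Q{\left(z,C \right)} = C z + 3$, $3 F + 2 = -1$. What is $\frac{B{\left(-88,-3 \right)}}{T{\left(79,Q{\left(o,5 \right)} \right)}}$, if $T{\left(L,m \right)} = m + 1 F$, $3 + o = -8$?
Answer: $\frac{17}{53} \approx 0.32075$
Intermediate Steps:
$o = -11$ ($o = -3 - 8 = -11$)
$F = -1$ ($F = - \frac{2}{3} + \frac{1}{3} \left(-1\right) = - \frac{2}{3} - \frac{1}{3} = -1$)
$Q{\left(z,C \right)} = 3 + C z$
$T{\left(L,m \right)} = -1 + m$ ($T{\left(L,m \right)} = m + 1 \left(-1\right) = m - 1 = -1 + m$)
$\frac{B{\left(-88,-3 \right)}}{T{\left(79,Q{\left(o,5 \right)} \right)}} = - \frac{17}{-1 + \left(3 + 5 \left(-11\right)\right)} = - \frac{17}{-1 + \left(3 - 55\right)} = - \frac{17}{-1 - 52} = - \frac{17}{-53} = \left(-17\right) \left(- \frac{1}{53}\right) = \frac{17}{53}$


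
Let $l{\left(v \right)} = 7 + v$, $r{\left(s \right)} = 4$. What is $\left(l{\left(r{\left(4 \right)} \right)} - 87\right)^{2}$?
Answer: $5776$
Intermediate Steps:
$\left(l{\left(r{\left(4 \right)} \right)} - 87\right)^{2} = \left(\left(7 + 4\right) - 87\right)^{2} = \left(11 - 87\right)^{2} = \left(-76\right)^{2} = 5776$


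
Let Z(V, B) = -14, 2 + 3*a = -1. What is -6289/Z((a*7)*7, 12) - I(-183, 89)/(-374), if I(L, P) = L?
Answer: 587381/1309 ≈ 448.73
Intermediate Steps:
a = -1 (a = -⅔ + (⅓)*(-1) = -⅔ - ⅓ = -1)
-6289/Z((a*7)*7, 12) - I(-183, 89)/(-374) = -6289/(-14) - 1*(-183)/(-374) = -6289*(-1/14) + 183*(-1/374) = 6289/14 - 183/374 = 587381/1309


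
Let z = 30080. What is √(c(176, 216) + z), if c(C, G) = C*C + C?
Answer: 4*√3827 ≈ 247.45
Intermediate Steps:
c(C, G) = C + C² (c(C, G) = C² + C = C + C²)
√(c(176, 216) + z) = √(176*(1 + 176) + 30080) = √(176*177 + 30080) = √(31152 + 30080) = √61232 = 4*√3827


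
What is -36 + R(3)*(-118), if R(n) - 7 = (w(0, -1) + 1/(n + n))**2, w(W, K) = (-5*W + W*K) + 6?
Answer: -96287/18 ≈ -5349.3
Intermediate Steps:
w(W, K) = 6 - 5*W + K*W (w(W, K) = (-5*W + K*W) + 6 = 6 - 5*W + K*W)
R(n) = 7 + (6 + 1/(2*n))**2 (R(n) = 7 + ((6 - 5*0 - 1*0) + 1/(n + n))**2 = 7 + ((6 + 0 + 0) + 1/(2*n))**2 = 7 + (6 + 1/(2*n))**2)
-36 + R(3)*(-118) = -36 + (43 + 6/3 + (1/4)/3**2)*(-118) = -36 + (43 + 6*(1/3) + (1/4)*(1/9))*(-118) = -36 + (43 + 2 + 1/36)*(-118) = -36 + (1621/36)*(-118) = -36 - 95639/18 = -96287/18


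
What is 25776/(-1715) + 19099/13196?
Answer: -307385311/22631140 ≈ -13.582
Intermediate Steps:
25776/(-1715) + 19099/13196 = 25776*(-1/1715) + 19099*(1/13196) = -25776/1715 + 19099/13196 = -307385311/22631140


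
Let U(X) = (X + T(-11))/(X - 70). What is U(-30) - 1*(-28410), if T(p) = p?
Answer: 2841041/100 ≈ 28410.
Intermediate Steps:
U(X) = (-11 + X)/(-70 + X) (U(X) = (X - 11)/(X - 70) = (-11 + X)/(-70 + X))
U(-30) - 1*(-28410) = (-11 - 30)/(-70 - 30) - 1*(-28410) = -41/(-100) + 28410 = -1/100*(-41) + 28410 = 41/100 + 28410 = 2841041/100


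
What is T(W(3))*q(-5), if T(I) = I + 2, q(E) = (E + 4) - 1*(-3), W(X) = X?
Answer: 10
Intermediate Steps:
q(E) = 7 + E (q(E) = (4 + E) + 3 = 7 + E)
T(I) = 2 + I
T(W(3))*q(-5) = (2 + 3)*(7 - 5) = 5*2 = 10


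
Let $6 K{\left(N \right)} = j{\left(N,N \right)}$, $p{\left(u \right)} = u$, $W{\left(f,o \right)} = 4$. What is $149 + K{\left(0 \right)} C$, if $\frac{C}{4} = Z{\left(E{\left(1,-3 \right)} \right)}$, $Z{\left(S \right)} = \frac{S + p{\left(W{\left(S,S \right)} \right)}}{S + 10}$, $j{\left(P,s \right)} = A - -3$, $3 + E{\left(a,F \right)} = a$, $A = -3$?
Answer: $149$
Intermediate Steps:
$E{\left(a,F \right)} = -3 + a$
$j{\left(P,s \right)} = 0$ ($j{\left(P,s \right)} = -3 - -3 = -3 + 3 = 0$)
$Z{\left(S \right)} = \frac{4 + S}{10 + S}$ ($Z{\left(S \right)} = \frac{S + 4}{S + 10} = \frac{4 + S}{10 + S}$)
$K{\left(N \right)} = 0$ ($K{\left(N \right)} = \frac{1}{6} \cdot 0 = 0$)
$C = 1$ ($C = 4 \frac{4 + \left(-3 + 1\right)}{10 + \left(-3 + 1\right)} = 4 \frac{4 - 2}{10 - 2} = 4 \cdot \frac{1}{8} \cdot 2 = 4 \cdot \frac{1}{4} = 1$)
$149 + K{\left(0 \right)} C = 149 + 0 \cdot 1 = 149 + 0 = 149$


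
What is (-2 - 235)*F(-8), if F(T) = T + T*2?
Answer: 5688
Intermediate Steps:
F(T) = 3*T (F(T) = T + 2*T = 3*T)
(-2 - 235)*F(-8) = (-2 - 235)*(3*(-8)) = -237*(-24) = 5688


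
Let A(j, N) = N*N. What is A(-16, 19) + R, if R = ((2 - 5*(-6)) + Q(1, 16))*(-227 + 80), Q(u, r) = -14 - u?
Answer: -2138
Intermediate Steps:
A(j, N) = N²
R = -2499 (R = ((2 - 5*(-6)) + (-14 - 1*1))*(-227 + 80) = ((2 + 30) + (-14 - 1))*(-147) = (32 - 15)*(-147) = 17*(-147) = -2499)
A(-16, 19) + R = 19² - 2499 = 361 - 2499 = -2138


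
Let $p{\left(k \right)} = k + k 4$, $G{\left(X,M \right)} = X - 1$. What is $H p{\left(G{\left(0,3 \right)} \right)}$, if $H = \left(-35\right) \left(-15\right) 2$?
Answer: $-5250$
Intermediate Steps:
$G{\left(X,M \right)} = -1 + X$ ($G{\left(X,M \right)} = X - 1 = -1 + X$)
$p{\left(k \right)} = 5 k$ ($p{\left(k \right)} = k + 4 k = 5 k$)
$H = 1050$ ($H = 525 \cdot 2 = 1050$)
$H p{\left(G{\left(0,3 \right)} \right)} = 1050 \cdot 5 \left(-1 + 0\right) = 1050 \cdot 5 \left(-1\right) = 1050 \left(-5\right) = -5250$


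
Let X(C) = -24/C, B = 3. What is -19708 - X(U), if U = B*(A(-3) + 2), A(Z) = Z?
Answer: -19716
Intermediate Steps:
U = -3 (U = 3*(-3 + 2) = 3*(-1) = -3)
-19708 - X(U) = -19708 - (-24)/(-3) = -19708 - (-24)*(-1)/3 = -19708 - 1*8 = -19708 - 8 = -19716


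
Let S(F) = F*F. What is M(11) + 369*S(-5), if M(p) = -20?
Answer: 9205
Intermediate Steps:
S(F) = F²
M(11) + 369*S(-5) = -20 + 369*(-5)² = -20 + 369*25 = -20 + 9225 = 9205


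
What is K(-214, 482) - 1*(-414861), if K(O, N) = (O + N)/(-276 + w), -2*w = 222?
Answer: 160550939/387 ≈ 4.1486e+5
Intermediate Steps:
w = -111 (w = -½*222 = -111)
K(O, N) = -N/387 - O/387 (K(O, N) = (O + N)/(-276 - 111) = (N + O)/(-387) = (N + O)*(-1/387) = -N/387 - O/387)
K(-214, 482) - 1*(-414861) = (-1/387*482 - 1/387*(-214)) - 1*(-414861) = (-482/387 + 214/387) + 414861 = -268/387 + 414861 = 160550939/387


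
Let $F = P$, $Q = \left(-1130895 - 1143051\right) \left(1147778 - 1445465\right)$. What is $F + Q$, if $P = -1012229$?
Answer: $676923150673$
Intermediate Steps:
$Q = 676924162902$ ($Q = \left(-2273946\right) \left(-297687\right) = 676924162902$)
$F = -1012229$
$F + Q = -1012229 + 676924162902 = 676923150673$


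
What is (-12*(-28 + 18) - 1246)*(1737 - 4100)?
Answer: 2660738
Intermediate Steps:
(-12*(-28 + 18) - 1246)*(1737 - 4100) = (-12*(-10) - 1246)*(-2363) = (120 - 1246)*(-2363) = -1126*(-2363) = 2660738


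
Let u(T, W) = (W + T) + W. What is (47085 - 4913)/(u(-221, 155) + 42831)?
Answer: 10543/10730 ≈ 0.98257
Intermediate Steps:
u(T, W) = T + 2*W (u(T, W) = (T + W) + W = T + 2*W)
(47085 - 4913)/(u(-221, 155) + 42831) = (47085 - 4913)/((-221 + 2*155) + 42831) = 42172/((-221 + 310) + 42831) = 42172/(89 + 42831) = 42172/42920 = 42172*(1/42920) = 10543/10730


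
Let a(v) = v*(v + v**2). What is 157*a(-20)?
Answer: -1193200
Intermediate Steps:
157*a(-20) = 157*((-20)**2*(1 - 20)) = 157*(400*(-19)) = 157*(-7600) = -1193200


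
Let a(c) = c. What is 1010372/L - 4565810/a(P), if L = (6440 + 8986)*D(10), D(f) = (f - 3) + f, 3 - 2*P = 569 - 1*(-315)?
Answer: 1197792214886/115517601 ≈ 10369.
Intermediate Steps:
P = -881/2 (P = 3/2 - (569 - 1*(-315))/2 = 3/2 - (569 + 315)/2 = 3/2 - 1/2*884 = 3/2 - 442 = -881/2 ≈ -440.50)
D(f) = -3 + 2*f (D(f) = (-3 + f) + f = -3 + 2*f)
L = 262242 (L = (6440 + 8986)*(-3 + 2*10) = 15426*(-3 + 20) = 15426*17 = 262242)
1010372/L - 4565810/a(P) = 1010372/262242 - 4565810/(-881/2) = 1010372*(1/262242) - 4565810*(-2/881) = 505186/131121 + 9131620/881 = 1197792214886/115517601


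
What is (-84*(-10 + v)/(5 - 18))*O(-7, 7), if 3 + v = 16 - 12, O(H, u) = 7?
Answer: -5292/13 ≈ -407.08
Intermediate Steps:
v = 1 (v = -3 + (16 - 12) = -3 + 4 = 1)
(-84*(-10 + v)/(5 - 18))*O(-7, 7) = -84*(-10 + 1)/(5 - 18)*7 = -(-756)/(-13)*7 = -(-756)*(-1)/13*7 = -84*9/13*7 = -756/13*7 = -5292/13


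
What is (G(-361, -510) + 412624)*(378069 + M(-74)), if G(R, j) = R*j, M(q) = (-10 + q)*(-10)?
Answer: 226107883206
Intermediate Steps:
M(q) = 100 - 10*q
(G(-361, -510) + 412624)*(378069 + M(-74)) = (-361*(-510) + 412624)*(378069 + (100 - 10*(-74))) = (184110 + 412624)*(378069 + (100 + 740)) = 596734*(378069 + 840) = 596734*378909 = 226107883206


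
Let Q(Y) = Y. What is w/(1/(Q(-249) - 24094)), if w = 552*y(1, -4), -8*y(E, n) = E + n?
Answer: -5039001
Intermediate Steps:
y(E, n) = -E/8 - n/8 (y(E, n) = -(E + n)/8 = -E/8 - n/8)
w = 207 (w = 552*(-⅛*1 - ⅛*(-4)) = 552*(-⅛ + ½) = 552*(3/8) = 207)
w/(1/(Q(-249) - 24094)) = 207/(1/(-249 - 24094)) = 207/(1/(-24343)) = 207/(-1/24343) = 207*(-24343) = -5039001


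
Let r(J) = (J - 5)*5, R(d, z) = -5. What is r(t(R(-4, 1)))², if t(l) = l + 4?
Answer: 900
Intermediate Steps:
t(l) = 4 + l
r(J) = -25 + 5*J (r(J) = (-5 + J)*5 = -25 + 5*J)
r(t(R(-4, 1)))² = (-25 + 5*(4 - 5))² = (-25 + 5*(-1))² = (-25 - 5)² = (-30)² = 900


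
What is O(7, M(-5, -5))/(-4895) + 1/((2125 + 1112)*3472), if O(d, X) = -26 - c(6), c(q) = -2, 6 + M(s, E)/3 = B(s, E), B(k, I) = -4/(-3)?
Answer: 269737631/55014239280 ≈ 0.0049030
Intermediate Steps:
B(k, I) = 4/3 (B(k, I) = -4*(-1/3) = 4/3)
M(s, E) = -14 (M(s, E) = -18 + 3*(4/3) = -18 + 4 = -14)
O(d, X) = -24 (O(d, X) = -26 - 1*(-2) = -26 + 2 = -24)
O(7, M(-5, -5))/(-4895) + 1/((2125 + 1112)*3472) = -24/(-4895) + 1/((2125 + 1112)*3472) = -24*(-1/4895) + (1/3472)/3237 = 24/4895 + (1/3237)*(1/3472) = 24/4895 + 1/11238864 = 269737631/55014239280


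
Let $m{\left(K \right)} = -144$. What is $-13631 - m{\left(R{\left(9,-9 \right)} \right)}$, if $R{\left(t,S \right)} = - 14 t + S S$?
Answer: $-13487$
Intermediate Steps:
$R{\left(t,S \right)} = S^{2} - 14 t$ ($R{\left(t,S \right)} = - 14 t + S^{2} = S^{2} - 14 t$)
$-13631 - m{\left(R{\left(9,-9 \right)} \right)} = -13631 - -144 = -13631 + 144 = -13487$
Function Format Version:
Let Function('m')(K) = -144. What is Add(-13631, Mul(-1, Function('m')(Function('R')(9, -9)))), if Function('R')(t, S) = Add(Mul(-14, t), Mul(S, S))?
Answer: -13487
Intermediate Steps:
Function('R')(t, S) = Add(Pow(S, 2), Mul(-14, t)) (Function('R')(t, S) = Add(Mul(-14, t), Pow(S, 2)) = Add(Pow(S, 2), Mul(-14, t)))
Add(-13631, Mul(-1, Function('m')(Function('R')(9, -9)))) = Add(-13631, Mul(-1, -144)) = Add(-13631, 144) = -13487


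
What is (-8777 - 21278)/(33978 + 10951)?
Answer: -30055/44929 ≈ -0.66894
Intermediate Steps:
(-8777 - 21278)/(33978 + 10951) = -30055/44929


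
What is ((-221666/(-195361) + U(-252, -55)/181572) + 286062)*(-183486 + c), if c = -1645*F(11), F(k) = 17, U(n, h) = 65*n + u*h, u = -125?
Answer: -2145647150095380548101/35472087492 ≈ -6.0488e+10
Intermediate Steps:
U(n, h) = -125*h + 65*n (U(n, h) = 65*n - 125*h = -125*h + 65*n)
c = -27965 (c = -1645*17 = -27965)
((-221666/(-195361) + U(-252, -55)/181572) + 286062)*(-183486 + c) = ((-221666/(-195361) + (-125*(-55) + 65*(-252))/181572) + 286062)*(-183486 - 27965) = ((-221666*(-1/195361) + (6875 - 16380)*(1/181572)) + 286062)*(-211451) = ((221666/195361 - 9505*1/181572) + 286062)*(-211451) = ((221666/195361 - 9505/181572) + 286062)*(-211451) = (38391432647/35472087492 + 286062)*(-211451) = (10147254683569151/35472087492)*(-211451) = -2145647150095380548101/35472087492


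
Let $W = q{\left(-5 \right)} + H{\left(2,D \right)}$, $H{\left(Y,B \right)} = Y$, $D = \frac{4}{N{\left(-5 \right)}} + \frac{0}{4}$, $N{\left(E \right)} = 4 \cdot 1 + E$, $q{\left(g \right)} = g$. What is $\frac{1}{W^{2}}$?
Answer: $\frac{1}{9} \approx 0.11111$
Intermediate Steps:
$N{\left(E \right)} = 4 + E$
$D = -4$ ($D = \frac{4}{4 - 5} + \frac{0}{4} = \frac{4}{-1} + 0 \cdot \frac{1}{4} = 4 \left(-1\right) + 0 = -4 + 0 = -4$)
$W = -3$ ($W = -5 + 2 = -3$)
$\frac{1}{W^{2}} = \frac{1}{\left(-3\right)^{2}} = \frac{1}{9}$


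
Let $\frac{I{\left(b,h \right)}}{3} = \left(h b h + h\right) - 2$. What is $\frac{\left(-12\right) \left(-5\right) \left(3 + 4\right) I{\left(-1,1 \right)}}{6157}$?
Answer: $- \frac{2520}{6157} \approx -0.40929$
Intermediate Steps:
$I{\left(b,h \right)} = -6 + 3 h + 3 b h^{2}$ ($I{\left(b,h \right)} = 3 \left(\left(h b h + h\right) - 2\right) = 3 \left(\left(b h h + h\right) - 2\right) = 3 \left(\left(b h^{2} + h\right) - 2\right) = 3 \left(\left(h + b h^{2}\right) - 2\right) = 3 \left(-2 + h + b h^{2}\right) = -6 + 3 h + 3 b h^{2}$)
$\frac{\left(-12\right) \left(-5\right) \left(3 + 4\right) I{\left(-1,1 \right)}}{6157} = \frac{\left(-12\right) \left(-5\right) \left(3 + 4\right) \left(-6 + 3 \cdot 1 + 3 \left(-1\right) 1^{2}\right)}{6157} = 60 \cdot 7 \left(-6 + 3 + 3 \left(-1\right) 1\right) \frac{1}{6157} = 60 \cdot 7 \left(-6 + 3 - 3\right) \frac{1}{6157} = 60 \cdot 7 \left(-6\right) \frac{1}{6157} = 60 \left(-42\right) \frac{1}{6157} = \left(-2520\right) \frac{1}{6157} = - \frac{2520}{6157}$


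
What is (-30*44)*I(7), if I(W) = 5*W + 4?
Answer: -51480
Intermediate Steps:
I(W) = 4 + 5*W
(-30*44)*I(7) = (-30*44)*(4 + 5*7) = -1320*(4 + 35) = -1320*39 = -51480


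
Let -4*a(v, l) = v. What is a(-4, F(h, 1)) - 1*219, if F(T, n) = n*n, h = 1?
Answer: -218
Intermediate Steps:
F(T, n) = n**2
a(v, l) = -v/4
a(-4, F(h, 1)) - 1*219 = -1/4*(-4) - 1*219 = 1 - 219 = -218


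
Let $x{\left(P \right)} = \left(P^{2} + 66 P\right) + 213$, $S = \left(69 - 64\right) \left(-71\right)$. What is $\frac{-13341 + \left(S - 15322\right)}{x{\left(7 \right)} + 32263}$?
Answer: $- \frac{29018}{32987} \approx -0.87968$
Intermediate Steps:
$S = -355$ ($S = 5 \left(-71\right) = -355$)
$x{\left(P \right)} = 213 + P^{2} + 66 P$
$\frac{-13341 + \left(S - 15322\right)}{x{\left(7 \right)} + 32263} = \frac{-13341 - 15677}{\left(213 + 7^{2} + 66 \cdot 7\right) + 32263} = \frac{-13341 - 15677}{\left(213 + 49 + 462\right) + 32263} = \frac{-13341 - 15677}{724 + 32263} = - \frac{29018}{32987}$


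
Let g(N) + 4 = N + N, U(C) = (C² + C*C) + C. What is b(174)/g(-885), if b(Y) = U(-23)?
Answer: -1035/1774 ≈ -0.58343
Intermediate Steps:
U(C) = C + 2*C² (U(C) = (C² + C²) + C = 2*C² + C = C + 2*C²)
b(Y) = 1035 (b(Y) = -23*(1 + 2*(-23)) = -23*(1 - 46) = -23*(-45) = 1035)
g(N) = -4 + 2*N (g(N) = -4 + (N + N) = -4 + 2*N)
b(174)/g(-885) = 1035/(-4 + 2*(-885)) = 1035/(-4 - 1770) = 1035/(-1774) = 1035*(-1/1774) = -1035/1774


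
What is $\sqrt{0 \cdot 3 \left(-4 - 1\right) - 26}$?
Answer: $i \sqrt{26} \approx 5.099 i$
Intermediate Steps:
$\sqrt{0 \cdot 3 \left(-4 - 1\right) - 26} = \sqrt{0 \left(-5\right) - 26} = \sqrt{0 - 26} = \sqrt{-26} = i \sqrt{26}$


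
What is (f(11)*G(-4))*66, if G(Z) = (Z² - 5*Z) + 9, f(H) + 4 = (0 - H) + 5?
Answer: -29700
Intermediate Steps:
f(H) = 1 - H (f(H) = -4 + ((0 - H) + 5) = -4 + (-H + 5) = -4 + (5 - H) = 1 - H)
G(Z) = 9 + Z² - 5*Z
(f(11)*G(-4))*66 = ((1 - 1*11)*(9 + (-4)² - 5*(-4)))*66 = ((1 - 11)*(9 + 16 + 20))*66 = -10*45*66 = -450*66 = -29700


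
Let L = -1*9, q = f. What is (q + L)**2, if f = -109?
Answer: 13924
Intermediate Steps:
q = -109
L = -9
(q + L)**2 = (-109 - 9)**2 = (-118)**2 = 13924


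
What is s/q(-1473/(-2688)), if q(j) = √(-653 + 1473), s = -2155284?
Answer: -1077642*√205/205 ≈ -75266.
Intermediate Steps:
q(j) = 2*√205 (q(j) = √820 = 2*√205)
s/q(-1473/(-2688)) = -2155284*√205/410 = -1077642*√205/205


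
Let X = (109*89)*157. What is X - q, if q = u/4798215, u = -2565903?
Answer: 2435985836386/1599405 ≈ 1.5231e+6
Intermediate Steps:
q = -855301/1599405 (q = -2565903/4798215 = -2565903*1/4798215 = -855301/1599405 ≈ -0.53476)
X = 1523057 (X = 9701*157 = 1523057)
X - q = 1523057 - 1*(-855301/1599405) = 1523057 + 855301/1599405 = 2435985836386/1599405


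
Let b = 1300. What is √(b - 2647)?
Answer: I*√1347 ≈ 36.701*I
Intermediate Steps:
√(b - 2647) = √(1300 - 2647) = √(-1347) = I*√1347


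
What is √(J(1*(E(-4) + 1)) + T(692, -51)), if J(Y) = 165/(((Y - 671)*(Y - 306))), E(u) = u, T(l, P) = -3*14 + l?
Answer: √3132622972810/69422 ≈ 25.495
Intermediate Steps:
T(l, P) = -42 + l
J(Y) = 165/((-671 + Y)*(-306 + Y)) (J(Y) = 165/(((-671 + Y)*(-306 + Y))) = 165*(1/((-671 + Y)*(-306 + Y))) = 165/((-671 + Y)*(-306 + Y)))
√(J(1*(E(-4) + 1)) + T(692, -51)) = √(165/(205326 + (1*(-4 + 1))² - 977*(-4 + 1)) + (-42 + 692)) = √(165/(205326 + (1*(-3))² - 977*(-3)) + 650) = √(165/(205326 + (-3)² - 977*(-3)) + 650) = √(165/(205326 + 9 + 2931) + 650) = √(165/208266 + 650) = √(165*(1/208266) + 650) = √(55/69422 + 650) = √(45124355/69422) = √3132622972810/69422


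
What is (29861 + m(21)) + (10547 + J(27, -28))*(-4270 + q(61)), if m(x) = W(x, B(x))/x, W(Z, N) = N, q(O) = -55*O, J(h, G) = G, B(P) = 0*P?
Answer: -80177514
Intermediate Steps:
B(P) = 0
m(x) = 0 (m(x) = 0/x = 0)
(29861 + m(21)) + (10547 + J(27, -28))*(-4270 + q(61)) = (29861 + 0) + (10547 - 28)*(-4270 - 55*61) = 29861 + 10519*(-4270 - 3355) = 29861 + 10519*(-7625) = 29861 - 80207375 = -80177514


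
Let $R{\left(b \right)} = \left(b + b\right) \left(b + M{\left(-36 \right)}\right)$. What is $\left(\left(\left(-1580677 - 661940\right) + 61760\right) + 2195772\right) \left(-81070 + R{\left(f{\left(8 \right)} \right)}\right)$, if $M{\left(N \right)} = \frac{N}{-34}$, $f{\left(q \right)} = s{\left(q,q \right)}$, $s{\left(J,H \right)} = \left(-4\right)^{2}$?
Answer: $- \frac{20417292650}{17} \approx -1.201 \cdot 10^{9}$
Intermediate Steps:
$s{\left(J,H \right)} = 16$
$f{\left(q \right)} = 16$
$M{\left(N \right)} = - \frac{N}{34}$ ($M{\left(N \right)} = N \left(- \frac{1}{34}\right) = - \frac{N}{34}$)
$R{\left(b \right)} = 2 b \left(\frac{18}{17} + b\right)$ ($R{\left(b \right)} = \left(b + b\right) \left(b - - \frac{18}{17}\right) = 2 b \left(b + \frac{18}{17}\right) = 2 b \left(\frac{18}{17} + b\right)$)
$\left(\left(\left(-1580677 - 661940\right) + 61760\right) + 2195772\right) \left(-81070 + R{\left(f{\left(8 \right)} \right)}\right) = \left(\left(\left(-1580677 - 661940\right) + 61760\right) + 2195772\right) \left(-81070 + \frac{2}{17} \cdot 16 \left(18 + 17 \cdot 16\right)\right) = \left(\left(-2242617 + 61760\right) + 2195772\right) \left(-81070 + \frac{2}{17} \cdot 16 \left(18 + 272\right)\right) = \left(-2180857 + 2195772\right) \left(-81070 + \frac{2}{17} \cdot 16 \cdot 290\right) = 14915 \left(-81070 + \frac{9280}{17}\right) = 14915 \left(- \frac{1368910}{17}\right) = - \frac{20417292650}{17}$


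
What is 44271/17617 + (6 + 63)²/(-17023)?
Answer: 669750696/299894191 ≈ 2.2333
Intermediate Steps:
44271/17617 + (6 + 63)²/(-17023) = 44271*(1/17617) + 69²*(-1/17023) = 44271/17617 + 4761*(-1/17023) = 44271/17617 - 4761/17023 = 669750696/299894191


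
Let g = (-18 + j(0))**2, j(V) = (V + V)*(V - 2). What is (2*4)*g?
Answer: 2592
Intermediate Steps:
j(V) = 2*V*(-2 + V) (j(V) = (2*V)*(-2 + V) = 2*V*(-2 + V))
g = 324 (g = (-18 + 2*0*(-2 + 0))**2 = (-18 + 2*0*(-2))**2 = (-18 + 0)**2 = (-18)**2 = 324)
(2*4)*g = (2*4)*324 = 8*324 = 2592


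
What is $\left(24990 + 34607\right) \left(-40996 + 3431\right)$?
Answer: $-2238761305$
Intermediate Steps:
$\left(24990 + 34607\right) \left(-40996 + 3431\right) = 59597 \left(-37565\right) = -2238761305$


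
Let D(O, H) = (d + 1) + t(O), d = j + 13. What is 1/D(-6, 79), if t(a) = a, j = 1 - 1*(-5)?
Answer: 1/14 ≈ 0.071429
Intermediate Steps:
j = 6 (j = 1 + 5 = 6)
d = 19 (d = 6 + 13 = 19)
D(O, H) = 20 + O (D(O, H) = (19 + 1) + O = 20 + O)
1/D(-6, 79) = 1/(20 - 6) = 1/14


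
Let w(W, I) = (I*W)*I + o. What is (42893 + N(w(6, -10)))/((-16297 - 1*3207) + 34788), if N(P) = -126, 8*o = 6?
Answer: 42767/15284 ≈ 2.7982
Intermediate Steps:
o = ¾ (o = (⅛)*6 = ¾ ≈ 0.75000)
w(W, I) = ¾ + W*I² (w(W, I) = (I*W)*I + ¾ = W*I² + ¾ = ¾ + W*I²)
(42893 + N(w(6, -10)))/((-16297 - 1*3207) + 34788) = (42893 - 126)/((-16297 - 1*3207) + 34788) = 42767/((-16297 - 3207) + 34788) = 42767/(-19504 + 34788) = 42767/15284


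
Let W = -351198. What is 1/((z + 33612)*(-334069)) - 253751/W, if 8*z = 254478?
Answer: 7394432233290287/10234087005101598 ≈ 0.72253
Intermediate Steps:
z = 127239/4 (z = (⅛)*254478 = 127239/4 ≈ 31810.)
1/((z + 33612)*(-334069)) - 253751/W = 1/((127239/4 + 33612)*(-334069)) - 253751/(-351198) = -1/334069/(261687/4) - 253751*(-1/351198) = (4/261687)*(-1/334069) + 253751/351198 = -4/87421514403 + 253751/351198 = 7394432233290287/10234087005101598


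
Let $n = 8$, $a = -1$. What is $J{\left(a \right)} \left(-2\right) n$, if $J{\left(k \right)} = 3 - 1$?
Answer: $-32$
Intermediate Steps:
$J{\left(k \right)} = 2$ ($J{\left(k \right)} = 3 - 1 = 2$)
$J{\left(a \right)} \left(-2\right) n = 2 \left(-2\right) 8 = \left(-4\right) 8 = -32$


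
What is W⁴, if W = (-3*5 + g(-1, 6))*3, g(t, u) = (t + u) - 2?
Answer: 1679616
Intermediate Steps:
g(t, u) = -2 + t + u
W = -36 (W = (-3*5 + (-2 - 1 + 6))*3 = (-15 + 3)*3 = -12*3 = -36)
W⁴ = (-36)⁴ = 1679616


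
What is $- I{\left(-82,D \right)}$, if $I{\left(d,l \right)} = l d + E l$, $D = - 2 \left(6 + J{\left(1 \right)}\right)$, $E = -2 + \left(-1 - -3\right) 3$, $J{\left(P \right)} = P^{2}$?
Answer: $-1092$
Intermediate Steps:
$E = 4$ ($E = -2 + \left(-1 + 3\right) 3 = -2 + 2 \cdot 3 = -2 + 6 = 4$)
$D = -14$ ($D = - 2 \left(6 + 1^{2}\right) = - 2 \left(6 + 1\right) = \left(-2\right) 7 = -14$)
$I{\left(d,l \right)} = 4 l + d l$ ($I{\left(d,l \right)} = l d + 4 l = d l + 4 l = 4 l + d l$)
$- I{\left(-82,D \right)} = - \left(-14\right) \left(4 - 82\right) = - \left(-14\right) \left(-78\right) = \left(-1\right) 1092 = -1092$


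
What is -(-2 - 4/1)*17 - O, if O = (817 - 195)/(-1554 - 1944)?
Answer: 178709/1749 ≈ 102.18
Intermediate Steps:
O = -311/1749 (O = 622/(-3498) = 622*(-1/3498) = -311/1749 ≈ -0.17782)
-(-2 - 4/1)*17 - O = -(-2 - 4/1)*17 - 1*(-311/1749) = -(-2 - 4*1)*17 + 311/1749 = -(-2 - 4)*17 + 311/1749 = -1*(-6)*17 + 311/1749 = 6*17 + 311/1749 = 102 + 311/1749 = 178709/1749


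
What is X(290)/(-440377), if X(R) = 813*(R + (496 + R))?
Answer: -874788/440377 ≈ -1.9865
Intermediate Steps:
X(R) = 403248 + 1626*R (X(R) = 813*(496 + 2*R) = 403248 + 1626*R)
X(290)/(-440377) = (403248 + 1626*290)/(-440377) = (403248 + 471540)*(-1/440377) = 874788*(-1/440377) = -874788/440377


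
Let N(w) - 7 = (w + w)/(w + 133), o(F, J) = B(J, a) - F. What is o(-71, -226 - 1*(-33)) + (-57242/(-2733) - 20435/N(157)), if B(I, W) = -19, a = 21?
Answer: -7864436399/3203076 ≈ -2455.3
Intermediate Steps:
o(F, J) = -19 - F
N(w) = 7 + 2*w/(133 + w) (N(w) = 7 + (w + w)/(w + 133) = 7 + (2*w)/(133 + w) = 7 + 2*w/(133 + w))
o(-71, -226 - 1*(-33)) + (-57242/(-2733) - 20435/N(157)) = (-19 - 1*(-71)) + (-57242/(-2733) - 20435*(133 + 157)/(931 + 9*157)) = (-19 + 71) + (-57242*(-1/2733) - 20435*290/(931 + 1413)) = 52 + (57242/2733 - 20435/((1/290)*2344)) = 52 + (57242/2733 - 20435/1172/145) = 52 + (57242/2733 - 20435*145/1172) = 52 + (57242/2733 - 2963075/1172) = 52 - 8030996351/3203076 = -7864436399/3203076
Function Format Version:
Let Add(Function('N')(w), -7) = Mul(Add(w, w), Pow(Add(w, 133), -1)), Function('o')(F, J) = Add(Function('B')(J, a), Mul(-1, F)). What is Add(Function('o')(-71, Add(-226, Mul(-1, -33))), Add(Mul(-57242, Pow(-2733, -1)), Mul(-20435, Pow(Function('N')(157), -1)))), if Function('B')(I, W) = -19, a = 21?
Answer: Rational(-7864436399, 3203076) ≈ -2455.3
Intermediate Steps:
Function('o')(F, J) = Add(-19, Mul(-1, F))
Function('N')(w) = Add(7, Mul(2, w, Pow(Add(133, w), -1))) (Function('N')(w) = Add(7, Mul(Add(w, w), Pow(Add(w, 133), -1))) = Add(7, Mul(Mul(2, w), Pow(Add(133, w), -1))) = Add(7, Mul(2, w, Pow(Add(133, w), -1))))
Add(Function('o')(-71, Add(-226, Mul(-1, -33))), Add(Mul(-57242, Pow(-2733, -1)), Mul(-20435, Pow(Function('N')(157), -1)))) = Add(Add(-19, Mul(-1, -71)), Add(Mul(-57242, Pow(-2733, -1)), Mul(-20435, Pow(Mul(Pow(Add(133, 157), -1), Add(931, Mul(9, 157))), -1)))) = Add(Add(-19, 71), Add(Mul(-57242, Rational(-1, 2733)), Mul(-20435, Pow(Mul(Pow(290, -1), Add(931, 1413)), -1)))) = Add(52, Add(Rational(57242, 2733), Mul(-20435, Pow(Mul(Rational(1, 290), 2344), -1)))) = Add(52, Add(Rational(57242, 2733), Mul(-20435, Pow(Rational(1172, 145), -1)))) = Add(52, Add(Rational(57242, 2733), Mul(-20435, Rational(145, 1172)))) = Add(52, Add(Rational(57242, 2733), Rational(-2963075, 1172))) = Add(52, Rational(-8030996351, 3203076)) = Rational(-7864436399, 3203076)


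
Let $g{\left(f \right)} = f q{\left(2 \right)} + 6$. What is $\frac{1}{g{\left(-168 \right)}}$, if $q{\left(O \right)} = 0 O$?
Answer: $\frac{1}{6} \approx 0.16667$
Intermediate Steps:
$q{\left(O \right)} = 0$
$g{\left(f \right)} = 6$ ($g{\left(f \right)} = f 0 + 6 = 0 + 6 = 6$)
$\frac{1}{g{\left(-168 \right)}} = \frac{1}{6}$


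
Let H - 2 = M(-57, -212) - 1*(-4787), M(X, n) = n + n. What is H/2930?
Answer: 873/586 ≈ 1.4898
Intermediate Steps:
M(X, n) = 2*n
H = 4365 (H = 2 + (2*(-212) - 1*(-4787)) = 2 + (-424 + 4787) = 2 + 4363 = 4365)
H/2930 = 4365/2930 = 4365*(1/2930) = 873/586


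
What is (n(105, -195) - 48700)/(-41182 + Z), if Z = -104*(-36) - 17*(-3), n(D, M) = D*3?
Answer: 48385/37387 ≈ 1.2942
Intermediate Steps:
n(D, M) = 3*D
Z = 3795 (Z = 3744 + 51 = 3795)
(n(105, -195) - 48700)/(-41182 + Z) = (3*105 - 48700)/(-41182 + 3795) = (315 - 48700)/(-37387) = -48385*(-1/37387) = 48385/37387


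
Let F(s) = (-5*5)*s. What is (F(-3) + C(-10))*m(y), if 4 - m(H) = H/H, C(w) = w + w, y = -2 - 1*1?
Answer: 165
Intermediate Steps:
y = -3 (y = -2 - 1 = -3)
C(w) = 2*w
F(s) = -25*s
m(H) = 3 (m(H) = 4 - H/H = 4 - 1*1 = 4 - 1 = 3)
(F(-3) + C(-10))*m(y) = (-25*(-3) + 2*(-10))*3 = (75 - 20)*3 = 55*3 = 165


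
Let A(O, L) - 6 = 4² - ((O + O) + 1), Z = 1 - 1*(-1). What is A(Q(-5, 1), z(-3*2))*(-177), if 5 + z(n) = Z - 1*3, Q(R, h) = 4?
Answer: -2301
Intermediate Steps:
Z = 2 (Z = 1 + 1 = 2)
z(n) = -6 (z(n) = -5 + (2 - 1*3) = -5 + (2 - 3) = -5 - 1 = -6)
A(O, L) = 21 - 2*O (A(O, L) = 6 + (4² - ((O + O) + 1)) = 6 + (16 - (2*O + 1)) = 6 + (16 - (1 + 2*O)) = 6 + (16 + (-1 - 2*O)) = 6 + (15 - 2*O) = 21 - 2*O)
A(Q(-5, 1), z(-3*2))*(-177) = (21 - 2*4)*(-177) = (21 - 8)*(-177) = 13*(-177) = -2301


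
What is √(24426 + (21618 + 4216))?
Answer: 2*√12565 ≈ 224.19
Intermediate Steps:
√(24426 + (21618 + 4216)) = √(24426 + 25834) = √50260 = 2*√12565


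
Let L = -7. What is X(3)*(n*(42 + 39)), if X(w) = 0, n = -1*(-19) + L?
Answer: 0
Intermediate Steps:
n = 12 (n = -1*(-19) - 7 = 19 - 7 = 12)
X(3)*(n*(42 + 39)) = 0*(12*(42 + 39)) = 0*(12*81) = 0*972 = 0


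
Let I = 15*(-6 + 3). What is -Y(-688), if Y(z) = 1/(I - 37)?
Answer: 1/82 ≈ 0.012195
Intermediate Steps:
I = -45 (I = 15*(-3) = -45)
Y(z) = -1/82 (Y(z) = 1/(-45 - 37) = 1/(-82) = -1/82)
-Y(-688) = -1*(-1/82) = 1/82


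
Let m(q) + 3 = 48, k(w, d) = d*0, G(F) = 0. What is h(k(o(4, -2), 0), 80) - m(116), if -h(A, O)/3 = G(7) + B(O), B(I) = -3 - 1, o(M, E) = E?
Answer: -33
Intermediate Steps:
k(w, d) = 0
m(q) = 45 (m(q) = -3 + 48 = 45)
B(I) = -4
h(A, O) = 12 (h(A, O) = -3*(0 - 4) = -3*(-4) = 12)
h(k(o(4, -2), 0), 80) - m(116) = 12 - 1*45 = 12 - 45 = -33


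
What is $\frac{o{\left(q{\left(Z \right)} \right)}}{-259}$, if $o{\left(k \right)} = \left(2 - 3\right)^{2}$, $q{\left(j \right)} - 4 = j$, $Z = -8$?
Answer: $- \frac{1}{259} \approx -0.003861$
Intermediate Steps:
$q{\left(j \right)} = 4 + j$
$o{\left(k \right)} = 1$ ($o{\left(k \right)} = \left(-1\right)^{2} = 1$)
$\frac{o{\left(q{\left(Z \right)} \right)}}{-259} = 1 \frac{1}{-259} = 1 \left(- \frac{1}{259}\right) = - \frac{1}{259}$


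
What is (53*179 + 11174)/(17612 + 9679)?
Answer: 6887/9097 ≈ 0.75706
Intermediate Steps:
(53*179 + 11174)/(17612 + 9679) = (9487 + 11174)/27291 = 20661*(1/27291) = 6887/9097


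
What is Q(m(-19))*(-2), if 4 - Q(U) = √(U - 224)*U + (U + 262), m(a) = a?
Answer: 478 - 342*I*√3 ≈ 478.0 - 592.36*I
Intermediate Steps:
Q(U) = -258 - U - U*√(-224 + U) (Q(U) = 4 - (√(U - 224)*U + (U + 262)) = 4 - (√(-224 + U)*U + (262 + U)) = 4 - (U*√(-224 + U) + (262 + U)) = 4 - (262 + U + U*√(-224 + U)) = 4 + (-262 - U - U*√(-224 + U)) = -258 - U - U*√(-224 + U))
Q(m(-19))*(-2) = (-258 - 1*(-19) - 1*(-19)*√(-224 - 19))*(-2) = (-258 + 19 - 1*(-19)*√(-243))*(-2) = (-258 + 19 - 1*(-19)*9*I*√3)*(-2) = (-258 + 19 + 171*I*√3)*(-2) = (-239 + 171*I*√3)*(-2) = 478 - 342*I*√3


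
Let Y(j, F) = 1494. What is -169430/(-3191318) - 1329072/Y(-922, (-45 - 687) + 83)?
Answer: -353436522373/397319091 ≈ -889.55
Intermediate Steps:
-169430/(-3191318) - 1329072/Y(-922, (-45 - 687) + 83) = -169430/(-3191318) - 1329072/1494 = -169430*(-1/3191318) - 1329072*1/1494 = 84715/1595659 - 221512/249 = -353436522373/397319091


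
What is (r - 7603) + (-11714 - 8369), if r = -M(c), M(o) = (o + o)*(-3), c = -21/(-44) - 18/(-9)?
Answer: -608765/22 ≈ -27671.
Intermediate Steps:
c = 109/44 (c = -21*(-1/44) - 18*(-⅑) = 21/44 + 2 = 109/44 ≈ 2.4773)
M(o) = -6*o (M(o) = (2*o)*(-3) = -6*o)
r = 327/22 (r = -(-6)*109/44 = -1*(-327/22) = 327/22 ≈ 14.864)
(r - 7603) + (-11714 - 8369) = (327/22 - 7603) + (-11714 - 8369) = -166939/22 - 20083 = -608765/22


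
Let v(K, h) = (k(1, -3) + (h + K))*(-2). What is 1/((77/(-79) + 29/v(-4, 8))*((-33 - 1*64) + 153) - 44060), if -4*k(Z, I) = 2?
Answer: -79/3503380 ≈ -2.2550e-5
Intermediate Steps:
k(Z, I) = -½ (k(Z, I) = -¼*2 = -½)
v(K, h) = 1 - 2*K - 2*h (v(K, h) = (-½ + (h + K))*(-2) = (-½ + (K + h))*(-2) = (-½ + K + h)*(-2) = 1 - 2*K - 2*h)
1/((77/(-79) + 29/v(-4, 8))*((-33 - 1*64) + 153) - 44060) = 1/((77/(-79) + 29/(1 - 2*(-4) - 2*8))*((-33 - 1*64) + 153) - 44060) = 1/((77*(-1/79) + 29/(1 + 8 - 16))*((-33 - 64) + 153) - 44060) = 1/((-77/79 + 29/(-7))*(-97 + 153) - 44060) = 1/((-77/79 + 29*(-⅐))*56 - 44060) = 1/((-77/79 - 29/7)*56 - 44060) = 1/(-2830/553*56 - 44060) = 1/(-22640/79 - 44060) = 1/(-3503380/79) = -79/3503380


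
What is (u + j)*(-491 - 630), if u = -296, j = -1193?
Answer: 1669169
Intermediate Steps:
(u + j)*(-491 - 630) = (-296 - 1193)*(-491 - 630) = -1489*(-1121) = 1669169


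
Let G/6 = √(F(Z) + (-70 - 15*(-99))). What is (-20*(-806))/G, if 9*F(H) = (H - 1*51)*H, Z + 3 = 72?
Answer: 8060*√1553/4659 ≈ 68.175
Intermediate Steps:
Z = 69 (Z = -3 + 72 = 69)
F(H) = H*(-51 + H)/9 (F(H) = ((H - 1*51)*H)/9 = ((H - 51)*H)/9 = ((-51 + H)*H)/9 = (H*(-51 + H))/9 = H*(-51 + H)/9)
G = 6*√1553 (G = 6*√((⅑)*69*(-51 + 69) + (-70 - 15*(-99))) = 6*√((⅑)*69*18 + (-70 + 1485)) = 6*√(138 + 1415) = 6*√1553 ≈ 236.45)
(-20*(-806))/G = (-20*(-806))/((6*√1553)) = 16120*(√1553/9318) = 8060*√1553/4659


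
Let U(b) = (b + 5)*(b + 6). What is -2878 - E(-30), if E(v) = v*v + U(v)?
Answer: -4378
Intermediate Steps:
U(b) = (5 + b)*(6 + b)
E(v) = 30 + 2*v² + 11*v (E(v) = v*v + (30 + v² + 11*v) = v² + (30 + v² + 11*v) = 30 + 2*v² + 11*v)
-2878 - E(-30) = -2878 - (30 + 2*(-30)² + 11*(-30)) = -2878 - (30 + 2*900 - 330) = -2878 - (30 + 1800 - 330) = -2878 - 1*1500 = -2878 - 1500 = -4378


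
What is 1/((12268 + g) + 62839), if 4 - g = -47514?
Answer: 1/122625 ≈ 8.1549e-6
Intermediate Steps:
g = 47518 (g = 4 - 1*(-47514) = 4 + 47514 = 47518)
1/((12268 + g) + 62839) = 1/((12268 + 47518) + 62839) = 1/(59786 + 62839) = 1/122625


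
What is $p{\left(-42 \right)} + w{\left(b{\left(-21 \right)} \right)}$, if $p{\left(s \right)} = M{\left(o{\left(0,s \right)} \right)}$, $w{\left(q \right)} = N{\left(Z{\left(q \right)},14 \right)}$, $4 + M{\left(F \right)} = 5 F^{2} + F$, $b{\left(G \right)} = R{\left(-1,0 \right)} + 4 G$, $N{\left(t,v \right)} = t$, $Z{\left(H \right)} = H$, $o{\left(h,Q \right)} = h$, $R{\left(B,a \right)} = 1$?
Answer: $-87$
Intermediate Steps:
$b{\left(G \right)} = 1 + 4 G$
$M{\left(F \right)} = -4 + F + 5 F^{2}$ ($M{\left(F \right)} = -4 + \left(5 F^{2} + F\right) = -4 + \left(F + 5 F^{2}\right) = -4 + F + 5 F^{2}$)
$w{\left(q \right)} = q$
$p{\left(s \right)} = -4$ ($p{\left(s \right)} = -4 + 0 + 5 \cdot 0^{2} = -4 + 0 + 5 \cdot 0 = -4 + 0 + 0 = -4$)
$p{\left(-42 \right)} + w{\left(b{\left(-21 \right)} \right)} = -4 + \left(1 + 4 \left(-21\right)\right) = -4 + \left(1 - 84\right) = -4 - 83 = -87$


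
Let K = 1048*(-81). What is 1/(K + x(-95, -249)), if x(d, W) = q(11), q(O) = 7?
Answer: -1/84881 ≈ -1.1781e-5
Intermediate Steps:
x(d, W) = 7
K = -84888
1/(K + x(-95, -249)) = 1/(-84888 + 7) = 1/(-84881) = -1/84881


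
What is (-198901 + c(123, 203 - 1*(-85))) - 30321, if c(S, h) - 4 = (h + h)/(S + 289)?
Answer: -23609310/103 ≈ -2.2922e+5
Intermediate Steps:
c(S, h) = 4 + 2*h/(289 + S) (c(S, h) = 4 + (h + h)/(S + 289) = 4 + (2*h)/(289 + S) = 4 + 2*h/(289 + S))
(-198901 + c(123, 203 - 1*(-85))) - 30321 = (-198901 + 2*(578 + (203 - 1*(-85)) + 2*123)/(289 + 123)) - 30321 = (-198901 + 2*(578 + (203 + 85) + 246)/412) - 30321 = (-198901 + 2*(1/412)*(578 + 288 + 246)) - 30321 = (-198901 + 2*(1/412)*1112) - 30321 = (-198901 + 556/103) - 30321 = -20486247/103 - 30321 = -23609310/103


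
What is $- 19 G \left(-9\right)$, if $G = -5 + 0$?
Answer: $-855$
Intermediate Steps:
$G = -5$
$- 19 G \left(-9\right) = \left(-19\right) \left(-5\right) \left(-9\right) = 95 \left(-9\right) = -855$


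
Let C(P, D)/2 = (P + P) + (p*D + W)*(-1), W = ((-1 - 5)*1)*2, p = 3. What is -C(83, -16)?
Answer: -452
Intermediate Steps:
W = -12 (W = -6*1*2 = -6*2 = -12)
C(P, D) = 24 - 6*D + 4*P (C(P, D) = 2*((P + P) + (3*D - 12)*(-1)) = 2*(2*P + (-12 + 3*D)*(-1)) = 2*(2*P + (12 - 3*D)) = 2*(12 - 3*D + 2*P) = 24 - 6*D + 4*P)
-C(83, -16) = -(24 - 6*(-16) + 4*83) = -(24 + 96 + 332) = -1*452 = -452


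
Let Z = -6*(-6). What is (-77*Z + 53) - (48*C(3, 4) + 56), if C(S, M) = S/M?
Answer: -2811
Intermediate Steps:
Z = 36
(-77*Z + 53) - (48*C(3, 4) + 56) = (-77*36 + 53) - (48*(3/4) + 56) = (-2772 + 53) - (48*(3*(¼)) + 56) = -2719 - (48*(¾) + 56) = -2719 - (36 + 56) = -2719 - 1*92 = -2719 - 92 = -2811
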